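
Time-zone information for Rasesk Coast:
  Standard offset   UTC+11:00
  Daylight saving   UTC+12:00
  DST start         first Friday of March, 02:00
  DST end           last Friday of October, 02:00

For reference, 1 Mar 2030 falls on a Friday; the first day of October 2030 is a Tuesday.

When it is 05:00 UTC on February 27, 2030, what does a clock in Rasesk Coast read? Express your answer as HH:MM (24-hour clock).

1 March 2030 is a Friday, so the first Friday is March 1.
1 October 2030 is a Tuesday, so Fridays fall on 4, 11, 18, 25; the last is October 25.
At the standard offset (UTC+11:00), 05:00 UTC + 11h = 16:00 Rasesk Coast standard time.
Daylight saving runs 1 March – 25 October; the standard-time date in Rasesk Coast, February 27, 2030, is outside that window, so Rasesk Coast is on standard time at UTC+11:00.
05:00 UTC + 11h = 16:00 local.

16:00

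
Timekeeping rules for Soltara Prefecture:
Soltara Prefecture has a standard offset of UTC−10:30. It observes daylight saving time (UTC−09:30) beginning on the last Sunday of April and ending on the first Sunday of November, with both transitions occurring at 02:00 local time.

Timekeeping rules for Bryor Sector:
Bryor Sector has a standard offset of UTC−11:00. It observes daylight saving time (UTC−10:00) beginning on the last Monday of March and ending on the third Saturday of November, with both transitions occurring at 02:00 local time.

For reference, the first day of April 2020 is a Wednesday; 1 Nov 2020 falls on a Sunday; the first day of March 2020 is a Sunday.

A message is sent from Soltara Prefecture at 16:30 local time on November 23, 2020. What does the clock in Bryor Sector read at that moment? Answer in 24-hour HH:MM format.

1 April 2020 is a Wednesday, so Sundays fall on 5, 12, 19, 26; the last is April 26.
1 November 2020 is a Sunday, so the first Sunday is November 1.
November 23, 2020 does not fall between 26 April and 1 November, so daylight saving is not in effect and Soltara Prefecture is at UTC−10:30.
16:30 Soltara Prefecture + 10h30m = 03:00 UTC (rolling into the next day, 24 November 2020).
1 March 2020 is a Sunday, so Mondays fall on 2, 9, 16, 23, 30; the last is March 30.
1 November 2020 is a Sunday, so the first Saturday is November 7 and the third is November 21.
At the standard offset (UTC−11:00), 03:00 UTC − 11h = 16:00 Bryor Sector standard time (rolling into the previous day, 23 November 2020).
The standard-time date in Bryor Sector, November 23, 2020, does not fall between 30 March and 21 November, so daylight saving is not in effect and Bryor Sector is at UTC−11:00.
03:00 UTC − 11h = 16:00 Bryor Sector (rolling into the previous day, 23 November 2020).

16:00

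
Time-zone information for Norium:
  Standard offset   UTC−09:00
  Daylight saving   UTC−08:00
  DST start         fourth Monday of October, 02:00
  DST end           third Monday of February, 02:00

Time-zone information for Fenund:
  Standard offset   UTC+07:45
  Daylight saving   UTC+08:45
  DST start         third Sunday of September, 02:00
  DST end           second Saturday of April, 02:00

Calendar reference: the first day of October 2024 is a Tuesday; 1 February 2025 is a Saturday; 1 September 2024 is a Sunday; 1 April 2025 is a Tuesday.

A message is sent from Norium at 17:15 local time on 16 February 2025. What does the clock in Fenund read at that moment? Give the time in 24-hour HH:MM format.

1 October 2024 is a Tuesday, so the first Monday is October 7 and the fourth is October 28.
1 February 2025 is a Saturday, so the first Monday is February 3 and the third is February 17.
16 February 2025 falls between 28 October 2024 and 17 February 2025, so daylight saving is in effect and Norium is at UTC−08:00.
17:15 Norium + 8h = 01:15 UTC (rolling into the next day, 17 February 2025).
1 September 2024 is a Sunday, so the first Sunday is September 1 and the third is September 15.
1 April 2025 is a Tuesday, so the first Saturday is April 5 and the second is April 12.
At the standard offset (UTC+07:45), 01:15 UTC + 7h45m = 09:00 Fenund standard time.
The standard-time date in Fenund, 17 February 2025, falls between 15 September 2024 and 12 April 2025, so daylight saving is in effect and Fenund is at UTC+08:45.
01:15 UTC + 8h45m = 10:00 Fenund.

10:00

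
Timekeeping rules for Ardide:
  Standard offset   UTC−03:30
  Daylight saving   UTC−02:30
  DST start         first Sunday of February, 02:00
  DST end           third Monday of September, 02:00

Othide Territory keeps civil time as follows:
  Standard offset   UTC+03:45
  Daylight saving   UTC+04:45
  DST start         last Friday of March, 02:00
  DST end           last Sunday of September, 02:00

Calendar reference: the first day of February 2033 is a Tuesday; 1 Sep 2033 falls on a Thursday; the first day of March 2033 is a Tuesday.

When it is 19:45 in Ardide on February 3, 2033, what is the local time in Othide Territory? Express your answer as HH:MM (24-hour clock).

1 February 2033 is a Tuesday, so the first Sunday is February 6.
1 September 2033 is a Thursday, so the first Monday is September 5 and the third is September 19.
Daylight saving runs 6 February – 19 September; February 3, 2033 is outside that window, so Ardide is on standard time at UTC−03:30.
19:45 Ardide + 3h30m = 23:15 UTC.
1 March 2033 is a Tuesday, so Fridays fall on 4, 11, 18, 25; the last is March 25.
1 September 2033 is a Thursday, so Sundays fall on 4, 11, 18, 25; the last is September 25.
At the standard offset (UTC+03:45), 23:15 UTC + 3h45m = 03:00 Othide Territory standard time (rolling into the next day, 4 February 2033).
Daylight saving runs 25 March – 25 September; the standard-time date in Othide Territory, February 4, 2033, is outside that window, so Othide Territory is on standard time at UTC+03:45.
23:15 UTC + 3h45m = 03:00 Othide Territory (rolling into the next day, 4 February 2033).

03:00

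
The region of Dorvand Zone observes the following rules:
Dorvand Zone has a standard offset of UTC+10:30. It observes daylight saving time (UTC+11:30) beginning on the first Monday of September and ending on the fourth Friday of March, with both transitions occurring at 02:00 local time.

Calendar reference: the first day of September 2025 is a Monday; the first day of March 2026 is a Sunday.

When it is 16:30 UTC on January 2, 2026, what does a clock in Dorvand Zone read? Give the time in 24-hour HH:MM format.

04:00

1 September 2025 is a Monday, so the first Monday is September 1.
1 March 2026 is a Sunday, so the first Friday is March 6 and the fourth is March 27.
At the standard offset (UTC+10:30), 16:30 UTC + 10h30m = 03:00 Dorvand Zone standard time (rolling into the next day, 3 January 2026).
The standard-time date in Dorvand Zone, January 3, 2026, lies within the daylight-saving period (1 September 2025 – 27 March 2026), so Dorvand Zone is on daylight time, UTC+11:30.
16:30 UTC + 11h30m = 04:00 local (rolling into the next day, 3 January 2026).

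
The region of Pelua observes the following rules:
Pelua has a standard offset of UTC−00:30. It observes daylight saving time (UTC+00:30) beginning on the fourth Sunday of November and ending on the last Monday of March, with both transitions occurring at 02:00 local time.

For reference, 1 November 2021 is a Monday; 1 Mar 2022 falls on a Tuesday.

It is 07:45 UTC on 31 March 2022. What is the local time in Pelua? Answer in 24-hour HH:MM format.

1 November 2021 is a Monday, so the first Sunday is November 7 and the fourth is November 28.
1 March 2022 is a Tuesday, so Mondays fall on 7, 14, 21, 28; the last is March 28.
At the standard offset (UTC−00:30), 07:45 UTC − 0h30m = 07:15 Pelua standard time.
The standard-time date in Pelua, 31 March 2022, does not fall between 28 November 2021 and 28 March 2022, so daylight saving is not in effect and Pelua is at UTC−00:30.
07:45 UTC − 0h30m = 07:15 local.

07:15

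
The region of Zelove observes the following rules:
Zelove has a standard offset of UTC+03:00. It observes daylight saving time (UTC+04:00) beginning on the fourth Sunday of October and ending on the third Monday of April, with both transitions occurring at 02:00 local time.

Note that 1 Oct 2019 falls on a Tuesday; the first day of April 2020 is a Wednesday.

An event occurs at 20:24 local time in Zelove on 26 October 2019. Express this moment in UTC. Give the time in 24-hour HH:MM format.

17:24

1 October 2019 is a Tuesday, so the first Sunday is October 6 and the fourth is October 27.
1 April 2020 is a Wednesday, so the first Monday is April 6 and the third is April 20.
26 October 2019 is outside the daylight-saving period (27 October 2019 – 20 April 2020), so Zelove is on standard time, UTC+03:00.
20:24 local − 3h = 17:24 UTC.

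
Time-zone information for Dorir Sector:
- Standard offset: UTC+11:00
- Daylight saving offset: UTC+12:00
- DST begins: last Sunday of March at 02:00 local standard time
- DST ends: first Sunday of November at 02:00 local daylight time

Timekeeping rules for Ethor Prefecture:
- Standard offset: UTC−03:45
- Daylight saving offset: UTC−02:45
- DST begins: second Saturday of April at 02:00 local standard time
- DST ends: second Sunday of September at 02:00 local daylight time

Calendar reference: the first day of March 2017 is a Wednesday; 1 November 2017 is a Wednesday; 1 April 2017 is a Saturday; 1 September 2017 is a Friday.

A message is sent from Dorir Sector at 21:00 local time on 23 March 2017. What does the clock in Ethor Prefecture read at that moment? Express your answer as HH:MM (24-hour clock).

1 March 2017 is a Wednesday, so Sundays fall on 5, 12, 19, 26; the last is March 26.
1 November 2017 is a Wednesday, so the first Sunday is November 5.
23 March 2017 does not fall between 26 March and 5 November, so daylight saving is not in effect and Dorir Sector is at UTC+11:00.
21:00 Dorir Sector − 11h = 10:00 UTC.
1 April 2017 is a Saturday, so the first Saturday is April 1 and the second is April 8.
1 September 2017 is a Friday, so the first Sunday is September 3 and the second is September 10.
At the standard offset (UTC−03:45), 10:00 UTC − 3h45m = 06:15 Ethor Prefecture standard time.
The standard-time date in Ethor Prefecture, 23 March 2017, does not fall between 8 April and 10 September, so daylight saving is not in effect and Ethor Prefecture is at UTC−03:45.
10:00 UTC − 3h45m = 06:15 Ethor Prefecture.

06:15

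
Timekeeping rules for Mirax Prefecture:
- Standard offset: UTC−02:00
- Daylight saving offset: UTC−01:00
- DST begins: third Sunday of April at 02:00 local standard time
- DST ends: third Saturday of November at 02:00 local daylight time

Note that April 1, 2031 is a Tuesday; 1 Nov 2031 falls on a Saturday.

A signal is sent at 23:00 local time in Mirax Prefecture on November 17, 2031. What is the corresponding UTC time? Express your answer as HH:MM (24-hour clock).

01:00

1 April 2031 is a Tuesday, so the first Sunday is April 6 and the third is April 20.
1 November 2031 is a Saturday, so the first Saturday is November 1 and the third is November 15.
November 17, 2031 is outside the daylight-saving period (20 April – 15 November), so Mirax Prefecture is on standard time, UTC−02:00.
23:00 local + 2h = 01:00 UTC (rolling into the next day, 18 November 2031).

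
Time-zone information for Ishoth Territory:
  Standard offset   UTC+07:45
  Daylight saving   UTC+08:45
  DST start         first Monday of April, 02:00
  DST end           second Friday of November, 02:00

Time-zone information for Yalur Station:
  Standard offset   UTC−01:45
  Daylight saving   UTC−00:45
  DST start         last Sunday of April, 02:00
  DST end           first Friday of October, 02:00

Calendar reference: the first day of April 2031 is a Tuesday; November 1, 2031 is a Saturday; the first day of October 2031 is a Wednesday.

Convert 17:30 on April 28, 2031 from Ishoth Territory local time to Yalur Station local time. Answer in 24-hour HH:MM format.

08:00

1 April 2031 is a Tuesday, so the first Monday is April 7.
1 November 2031 is a Saturday, so the first Friday is November 7 and the second is November 14.
April 28, 2031 falls between 7 April and 14 November, so daylight saving is in effect and Ishoth Territory is at UTC+08:45.
17:30 Ishoth Territory − 8h45m = 08:45 UTC.
1 April 2031 is a Tuesday, so Sundays fall on 6, 13, 20, 27; the last is April 27.
1 October 2031 is a Wednesday, so the first Friday is October 3.
At the standard offset (UTC−01:45), 08:45 UTC − 1h45m = 07:00 Yalur Station standard time.
Daylight saving runs 27 April – 3 October; the standard-time date in Yalur Station, April 28, 2031, is inside that window, so Yalur Station is at UTC−00:45.
08:45 UTC − 0h45m = 08:00 Yalur Station.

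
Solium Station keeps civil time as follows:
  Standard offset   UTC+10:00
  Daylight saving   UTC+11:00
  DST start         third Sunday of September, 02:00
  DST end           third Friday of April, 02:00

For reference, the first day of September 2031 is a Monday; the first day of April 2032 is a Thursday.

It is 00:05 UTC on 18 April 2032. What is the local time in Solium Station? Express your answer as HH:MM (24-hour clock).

1 September 2031 is a Monday, so the first Sunday is September 7 and the third is September 21.
1 April 2032 is a Thursday, so the first Friday is April 2 and the third is April 16.
At the standard offset (UTC+10:00), 00:05 UTC + 10h = 10:05 Solium Station standard time.
The standard-time date in Solium Station, 18 April 2032, does not fall between 21 September 2031 and 16 April 2032, so daylight saving is not in effect and Solium Station is at UTC+10:00.
00:05 UTC + 10h = 10:05 local.

10:05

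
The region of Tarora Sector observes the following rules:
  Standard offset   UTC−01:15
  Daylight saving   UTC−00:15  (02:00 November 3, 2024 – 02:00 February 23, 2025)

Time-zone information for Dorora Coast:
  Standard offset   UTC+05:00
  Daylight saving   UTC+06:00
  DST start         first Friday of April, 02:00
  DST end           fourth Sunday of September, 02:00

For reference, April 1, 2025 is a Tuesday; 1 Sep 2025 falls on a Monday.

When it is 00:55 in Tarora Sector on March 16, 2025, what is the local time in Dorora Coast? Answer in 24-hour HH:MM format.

Daylight saving runs 3 November 2024 – 23 February 2025; March 16, 2025 is outside that window, so Tarora Sector is on standard time at UTC−01:15.
00:55 Tarora Sector + 1h15m = 02:10 UTC.
1 April 2025 is a Tuesday, so the first Friday is April 4.
1 September 2025 is a Monday, so the first Sunday is September 7 and the fourth is September 28.
At the standard offset (UTC+05:00), 02:10 UTC + 5h = 07:10 Dorora Coast standard time.
The standard-time date in Dorora Coast, March 16, 2025, is outside the daylight-saving period (4 April – 28 September), so Dorora Coast is on standard time, UTC+05:00.
02:10 UTC + 5h = 07:10 Dorora Coast.

07:10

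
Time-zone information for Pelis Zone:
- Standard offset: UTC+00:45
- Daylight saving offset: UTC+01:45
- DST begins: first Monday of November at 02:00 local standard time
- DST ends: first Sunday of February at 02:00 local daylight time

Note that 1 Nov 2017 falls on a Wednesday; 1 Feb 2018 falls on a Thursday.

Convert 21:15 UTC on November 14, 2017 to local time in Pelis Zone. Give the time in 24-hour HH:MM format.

23:00

1 November 2017 is a Wednesday, so the first Monday is November 6.
1 February 2018 is a Thursday, so the first Sunday is February 4.
At the standard offset (UTC+00:45), 21:15 UTC + 0h45m = 22:00 Pelis Zone standard time.
Daylight saving runs 6 November 2017 – 4 February 2018; the standard-time date in Pelis Zone, November 14, 2017, is inside that window, so Pelis Zone is at UTC+01:45.
21:15 UTC + 1h45m = 23:00 local.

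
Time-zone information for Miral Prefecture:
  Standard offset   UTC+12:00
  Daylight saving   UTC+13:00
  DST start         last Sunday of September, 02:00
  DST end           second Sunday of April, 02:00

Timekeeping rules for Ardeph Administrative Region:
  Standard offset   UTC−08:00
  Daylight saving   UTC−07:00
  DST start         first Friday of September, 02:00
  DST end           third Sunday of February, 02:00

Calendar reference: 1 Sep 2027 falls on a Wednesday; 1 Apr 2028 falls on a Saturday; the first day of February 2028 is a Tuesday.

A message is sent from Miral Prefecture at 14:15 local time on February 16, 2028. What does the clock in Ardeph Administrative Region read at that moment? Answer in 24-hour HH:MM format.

18:15

1 September 2027 is a Wednesday, so Sundays fall on 5, 12, 19, 26; the last is September 26.
1 April 2028 is a Saturday, so the first Sunday is April 2 and the second is April 9.
February 16, 2028 lies within the daylight-saving period (26 September 2027 – 9 April 2028), so Miral Prefecture is on daylight time, UTC+13:00.
14:15 Miral Prefecture − 13h = 01:15 UTC.
1 September 2027 is a Wednesday, so the first Friday is September 3.
1 February 2028 is a Tuesday, so the first Sunday is February 6 and the third is February 20.
At the standard offset (UTC−08:00), 01:15 UTC − 8h = 17:15 Ardeph Administrative Region standard time (rolling into the previous day, 15 February 2028).
The standard-time date in Ardeph Administrative Region, February 15, 2028, lies within the daylight-saving period (3 September 2027 – 20 February 2028), so Ardeph Administrative Region is on daylight time, UTC−07:00.
01:15 UTC − 7h = 18:15 Ardeph Administrative Region (rolling into the previous day, 15 February 2028).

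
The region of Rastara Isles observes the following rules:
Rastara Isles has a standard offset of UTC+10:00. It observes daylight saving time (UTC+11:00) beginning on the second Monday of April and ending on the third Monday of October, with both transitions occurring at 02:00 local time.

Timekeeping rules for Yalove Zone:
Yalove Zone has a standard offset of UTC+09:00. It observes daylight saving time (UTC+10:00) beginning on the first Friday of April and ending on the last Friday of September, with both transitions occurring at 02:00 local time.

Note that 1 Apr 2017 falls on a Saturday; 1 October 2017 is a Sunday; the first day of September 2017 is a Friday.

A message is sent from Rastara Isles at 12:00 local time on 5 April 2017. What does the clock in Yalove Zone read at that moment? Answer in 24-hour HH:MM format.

11:00

1 April 2017 is a Saturday, so the first Monday is April 3 and the second is April 10.
1 October 2017 is a Sunday, so the first Monday is October 2 and the third is October 16.
Daylight saving runs 10 April – 16 October; 5 April 2017 is outside that window, so Rastara Isles is on standard time at UTC+10:00.
12:00 Rastara Isles − 10h = 02:00 UTC.
1 April 2017 is a Saturday, so the first Friday is April 7.
1 September 2017 is a Friday, so Fridays fall on 1, 8, 15, 22, 29; the last is September 29.
At the standard offset (UTC+09:00), 02:00 UTC + 9h = 11:00 Yalove Zone standard time.
The standard-time date in Yalove Zone, 5 April 2017, does not fall between 7 April and 29 September, so daylight saving is not in effect and Yalove Zone is at UTC+09:00.
02:00 UTC + 9h = 11:00 Yalove Zone.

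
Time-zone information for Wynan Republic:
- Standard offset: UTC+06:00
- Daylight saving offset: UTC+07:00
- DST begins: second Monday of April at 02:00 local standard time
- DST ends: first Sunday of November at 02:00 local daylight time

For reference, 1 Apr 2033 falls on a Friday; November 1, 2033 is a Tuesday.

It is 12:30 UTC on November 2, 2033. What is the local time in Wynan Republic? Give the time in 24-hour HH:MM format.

19:30

1 April 2033 is a Friday, so the first Monday is April 4 and the second is April 11.
1 November 2033 is a Tuesday, so the first Sunday is November 6.
At the standard offset (UTC+06:00), 12:30 UTC + 6h = 18:30 Wynan Republic standard time.
The standard-time date in Wynan Republic, November 2, 2033, falls between 11 April and 6 November, so daylight saving is in effect and Wynan Republic is at UTC+07:00.
12:30 UTC + 7h = 19:30 local.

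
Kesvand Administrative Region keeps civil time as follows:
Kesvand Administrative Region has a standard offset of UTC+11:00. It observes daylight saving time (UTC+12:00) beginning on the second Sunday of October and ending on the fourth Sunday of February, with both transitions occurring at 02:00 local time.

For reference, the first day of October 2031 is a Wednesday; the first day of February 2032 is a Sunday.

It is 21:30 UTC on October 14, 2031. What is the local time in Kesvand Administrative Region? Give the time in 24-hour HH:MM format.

09:30

1 October 2031 is a Wednesday, so the first Sunday is October 5 and the second is October 12.
1 February 2032 is a Sunday, so the first Sunday is February 1 and the fourth is February 22.
At the standard offset (UTC+11:00), 21:30 UTC + 11h = 08:30 Kesvand Administrative Region standard time (rolling into the next day, 15 October 2031).
The standard-time date in Kesvand Administrative Region, October 15, 2031, lies within the daylight-saving period (12 October 2031 – 22 February 2032), so Kesvand Administrative Region is on daylight time, UTC+12:00.
21:30 UTC + 12h = 09:30 local (rolling into the next day, 15 October 2031).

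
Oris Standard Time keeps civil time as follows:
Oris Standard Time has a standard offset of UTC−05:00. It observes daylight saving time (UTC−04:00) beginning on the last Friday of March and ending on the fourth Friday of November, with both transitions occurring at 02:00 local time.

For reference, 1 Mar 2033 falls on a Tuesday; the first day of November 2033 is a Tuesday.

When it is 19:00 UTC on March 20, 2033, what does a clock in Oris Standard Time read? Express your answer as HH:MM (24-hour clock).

1 March 2033 is a Tuesday, so Fridays fall on 4, 11, 18, 25; the last is March 25.
1 November 2033 is a Tuesday, so the first Friday is November 4 and the fourth is November 25.
At the standard offset (UTC−05:00), 19:00 UTC − 5h = 14:00 Oris Standard Time standard time.
The standard-time date in Oris Standard Time, March 20, 2033, does not fall between 25 March and 25 November, so daylight saving is not in effect and Oris Standard Time is at UTC−05:00.
19:00 UTC − 5h = 14:00 local.

14:00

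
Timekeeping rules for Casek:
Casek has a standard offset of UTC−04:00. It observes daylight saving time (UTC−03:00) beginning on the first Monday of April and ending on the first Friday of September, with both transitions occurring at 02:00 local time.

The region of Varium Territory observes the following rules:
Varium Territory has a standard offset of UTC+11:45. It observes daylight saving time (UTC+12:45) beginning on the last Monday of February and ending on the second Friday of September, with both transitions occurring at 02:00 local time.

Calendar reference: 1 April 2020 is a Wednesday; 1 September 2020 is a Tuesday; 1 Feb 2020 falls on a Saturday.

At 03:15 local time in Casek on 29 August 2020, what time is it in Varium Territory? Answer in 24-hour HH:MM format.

19:00

1 April 2020 is a Wednesday, so the first Monday is April 6.
1 September 2020 is a Tuesday, so the first Friday is September 4.
29 August 2020 falls between 6 April and 4 September, so daylight saving is in effect and Casek is at UTC−03:00.
03:15 Casek + 3h = 06:15 UTC.
1 February 2020 is a Saturday, so Mondays fall on 3, 10, 17, 24; the last is February 24.
1 September 2020 is a Tuesday, so the first Friday is September 4 and the second is September 11.
At the standard offset (UTC+11:45), 06:15 UTC + 11h45m = 18:00 Varium Territory standard time.
Daylight saving runs 24 February – 11 September; the standard-time date in Varium Territory, 29 August 2020, is inside that window, so Varium Territory is at UTC+12:45.
06:15 UTC + 12h45m = 19:00 Varium Territory.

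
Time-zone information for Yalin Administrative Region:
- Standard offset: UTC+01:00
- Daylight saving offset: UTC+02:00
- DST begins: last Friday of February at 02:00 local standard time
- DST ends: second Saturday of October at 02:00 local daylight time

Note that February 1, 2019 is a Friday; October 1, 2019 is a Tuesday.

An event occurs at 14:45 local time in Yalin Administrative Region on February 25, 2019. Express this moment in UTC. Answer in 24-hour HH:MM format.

12:45

1 February 2019 is a Friday, so Fridays fall on 1, 8, 15, 22; the last is February 22.
1 October 2019 is a Tuesday, so the first Saturday is October 5 and the second is October 12.
February 25, 2019 falls between 22 February and 12 October, so daylight saving is in effect and Yalin Administrative Region is at UTC+02:00.
14:45 local − 2h = 12:45 UTC.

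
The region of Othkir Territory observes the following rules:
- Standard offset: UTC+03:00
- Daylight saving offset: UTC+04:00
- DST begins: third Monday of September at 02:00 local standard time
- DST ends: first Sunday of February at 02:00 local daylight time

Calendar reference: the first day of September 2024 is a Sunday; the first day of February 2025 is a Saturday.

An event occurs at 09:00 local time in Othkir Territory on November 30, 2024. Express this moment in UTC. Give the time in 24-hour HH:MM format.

1 September 2024 is a Sunday, so the first Monday is September 2 and the third is September 16.
1 February 2025 is a Saturday, so the first Sunday is February 2.
Daylight saving runs 16 September 2024 – 2 February 2025; November 30, 2024 is inside that window, so Othkir Territory is at UTC+04:00.
09:00 local − 4h = 05:00 UTC.

05:00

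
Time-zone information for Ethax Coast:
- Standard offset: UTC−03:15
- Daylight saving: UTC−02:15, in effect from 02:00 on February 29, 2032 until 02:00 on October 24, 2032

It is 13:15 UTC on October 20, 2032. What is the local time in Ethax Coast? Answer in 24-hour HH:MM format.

11:00

At the standard offset (UTC−03:15), 13:15 UTC − 3h15m = 10:00 Ethax Coast standard time.
The standard-time date in Ethax Coast, October 20, 2032, falls between 29 February and 24 October, so daylight saving is in effect and Ethax Coast is at UTC−02:15.
13:15 UTC − 2h15m = 11:00 local.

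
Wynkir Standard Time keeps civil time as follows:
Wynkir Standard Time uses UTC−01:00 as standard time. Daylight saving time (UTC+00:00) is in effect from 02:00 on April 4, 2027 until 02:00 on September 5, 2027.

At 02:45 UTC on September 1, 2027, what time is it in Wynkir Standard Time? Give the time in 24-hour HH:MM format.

At the standard offset (UTC−01:00), 02:45 UTC − 1h = 01:45 Wynkir Standard Time standard time.
The standard-time date in Wynkir Standard Time, September 1, 2027, falls between 4 April and 5 September, so daylight saving is in effect and Wynkir Standard Time is at UTC+00:00.
02:45 UTC + 0h = 02:45 local.

02:45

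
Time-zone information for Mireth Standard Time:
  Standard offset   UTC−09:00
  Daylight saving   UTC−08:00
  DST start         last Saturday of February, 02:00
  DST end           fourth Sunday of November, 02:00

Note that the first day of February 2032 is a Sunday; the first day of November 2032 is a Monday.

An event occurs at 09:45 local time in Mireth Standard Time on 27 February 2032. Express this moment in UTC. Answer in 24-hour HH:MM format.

1 February 2032 is a Sunday, so Saturdays fall on 7, 14, 21, 28; the last is February 28.
1 November 2032 is a Monday, so the first Sunday is November 7 and the fourth is November 28.
27 February 2032 does not fall between 28 February and 28 November, so daylight saving is not in effect and Mireth Standard Time is at UTC−09:00.
09:45 local + 9h = 18:45 UTC.

18:45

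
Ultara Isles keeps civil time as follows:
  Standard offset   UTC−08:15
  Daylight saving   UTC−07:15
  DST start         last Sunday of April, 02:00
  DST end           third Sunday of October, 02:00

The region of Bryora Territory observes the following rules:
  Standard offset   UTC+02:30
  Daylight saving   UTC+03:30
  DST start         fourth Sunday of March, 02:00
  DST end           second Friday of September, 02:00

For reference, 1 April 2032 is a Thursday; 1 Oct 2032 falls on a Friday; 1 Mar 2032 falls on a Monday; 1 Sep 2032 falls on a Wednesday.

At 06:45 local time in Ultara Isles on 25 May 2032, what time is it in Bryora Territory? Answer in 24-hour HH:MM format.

1 April 2032 is a Thursday, so Sundays fall on 4, 11, 18, 25; the last is April 25.
1 October 2032 is a Friday, so the first Sunday is October 3 and the third is October 17.
25 May 2032 falls between 25 April and 17 October, so daylight saving is in effect and Ultara Isles is at UTC−07:15.
06:45 Ultara Isles + 7h15m = 14:00 UTC.
1 March 2032 is a Monday, so the first Sunday is March 7 and the fourth is March 28.
1 September 2032 is a Wednesday, so the first Friday is September 3 and the second is September 10.
At the standard offset (UTC+02:30), 14:00 UTC + 2h30m = 16:30 Bryora Territory standard time.
Daylight saving runs 28 March – 10 September; the standard-time date in Bryora Territory, 25 May 2032, is inside that window, so Bryora Territory is at UTC+03:30.
14:00 UTC + 3h30m = 17:30 Bryora Territory.

17:30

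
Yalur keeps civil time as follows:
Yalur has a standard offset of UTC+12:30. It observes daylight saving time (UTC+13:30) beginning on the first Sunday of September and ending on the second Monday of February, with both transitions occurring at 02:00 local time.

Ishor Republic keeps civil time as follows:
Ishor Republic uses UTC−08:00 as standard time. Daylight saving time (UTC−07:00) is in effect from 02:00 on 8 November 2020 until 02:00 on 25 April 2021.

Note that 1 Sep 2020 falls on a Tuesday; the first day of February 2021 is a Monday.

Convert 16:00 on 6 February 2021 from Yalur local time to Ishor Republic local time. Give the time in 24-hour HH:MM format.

19:30

1 September 2020 is a Tuesday, so the first Sunday is September 6.
1 February 2021 is a Monday, so the first Monday is February 1 and the second is February 8.
6 February 2021 falls between 6 September 2020 and 8 February 2021, so daylight saving is in effect and Yalur is at UTC+13:30.
16:00 Yalur − 13h30m = 02:30 UTC.
At the standard offset (UTC−08:00), 02:30 UTC − 8h = 18:30 Ishor Republic standard time (rolling into the previous day, 5 February 2021).
Daylight saving runs 8 November 2020 – 25 April 2021; the standard-time date in Ishor Republic, 5 February 2021, is inside that window, so Ishor Republic is at UTC−07:00.
02:30 UTC − 7h = 19:30 Ishor Republic (rolling into the previous day, 5 February 2021).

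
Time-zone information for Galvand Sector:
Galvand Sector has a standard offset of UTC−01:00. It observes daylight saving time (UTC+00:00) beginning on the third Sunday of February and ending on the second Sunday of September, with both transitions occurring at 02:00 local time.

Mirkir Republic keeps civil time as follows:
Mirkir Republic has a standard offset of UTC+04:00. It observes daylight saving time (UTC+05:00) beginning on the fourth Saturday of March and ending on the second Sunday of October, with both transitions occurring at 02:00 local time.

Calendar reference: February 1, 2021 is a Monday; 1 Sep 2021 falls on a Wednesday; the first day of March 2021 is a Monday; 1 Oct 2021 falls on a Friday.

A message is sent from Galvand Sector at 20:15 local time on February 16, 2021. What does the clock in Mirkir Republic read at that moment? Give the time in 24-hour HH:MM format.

01:15

1 February 2021 is a Monday, so the first Sunday is February 7 and the third is February 21.
1 September 2021 is a Wednesday, so the first Sunday is September 5 and the second is September 12.
February 16, 2021 does not fall between 21 February and 12 September, so daylight saving is not in effect and Galvand Sector is at UTC−01:00.
20:15 Galvand Sector + 1h = 21:15 UTC.
1 March 2021 is a Monday, so the first Saturday is March 6 and the fourth is March 27.
1 October 2021 is a Friday, so the first Sunday is October 3 and the second is October 10.
At the standard offset (UTC+04:00), 21:15 UTC + 4h = 01:15 Mirkir Republic standard time (rolling into the next day, 17 February 2021).
The standard-time date in Mirkir Republic, February 17, 2021, does not fall between 27 March and 10 October, so daylight saving is not in effect and Mirkir Republic is at UTC+04:00.
21:15 UTC + 4h = 01:15 Mirkir Republic (rolling into the next day, 17 February 2021).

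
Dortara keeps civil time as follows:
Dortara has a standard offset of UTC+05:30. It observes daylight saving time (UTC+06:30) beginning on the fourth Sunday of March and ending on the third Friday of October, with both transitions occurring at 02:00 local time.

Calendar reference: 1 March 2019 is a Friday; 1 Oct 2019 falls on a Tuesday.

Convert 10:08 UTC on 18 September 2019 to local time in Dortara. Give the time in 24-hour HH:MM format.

1 March 2019 is a Friday, so the first Sunday is March 3 and the fourth is March 24.
1 October 2019 is a Tuesday, so the first Friday is October 4 and the third is October 18.
At the standard offset (UTC+05:30), 10:08 UTC + 5h30m = 15:38 Dortara standard time.
The standard-time date in Dortara, 18 September 2019, falls between 24 March and 18 October, so daylight saving is in effect and Dortara is at UTC+06:30.
10:08 UTC + 6h30m = 16:38 local.

16:38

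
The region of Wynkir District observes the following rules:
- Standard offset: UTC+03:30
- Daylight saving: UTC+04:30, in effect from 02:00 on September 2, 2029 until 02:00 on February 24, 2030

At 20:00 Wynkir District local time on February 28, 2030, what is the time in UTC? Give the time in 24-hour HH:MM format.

February 28, 2030 does not fall between 2 September 2029 and 24 February 2030, so daylight saving is not in effect and Wynkir District is at UTC+03:30.
20:00 local − 3h30m = 16:30 UTC.

16:30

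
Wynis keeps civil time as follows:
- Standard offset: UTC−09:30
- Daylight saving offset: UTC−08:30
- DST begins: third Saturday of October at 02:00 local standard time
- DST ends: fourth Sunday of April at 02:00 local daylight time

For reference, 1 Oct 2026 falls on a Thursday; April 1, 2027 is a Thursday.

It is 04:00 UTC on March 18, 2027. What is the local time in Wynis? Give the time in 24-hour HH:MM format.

1 October 2026 is a Thursday, so the first Saturday is October 3 and the third is October 17.
1 April 2027 is a Thursday, so the first Sunday is April 4 and the fourth is April 25.
At the standard offset (UTC−09:30), 04:00 UTC − 9h30m = 18:30 Wynis standard time (rolling into the previous day, 17 March 2027).
The standard-time date in Wynis, March 17, 2027, falls between 17 October 2026 and 25 April 2027, so daylight saving is in effect and Wynis is at UTC−08:30.
04:00 UTC − 8h30m = 19:30 local (rolling into the previous day, 17 March 2027).

19:30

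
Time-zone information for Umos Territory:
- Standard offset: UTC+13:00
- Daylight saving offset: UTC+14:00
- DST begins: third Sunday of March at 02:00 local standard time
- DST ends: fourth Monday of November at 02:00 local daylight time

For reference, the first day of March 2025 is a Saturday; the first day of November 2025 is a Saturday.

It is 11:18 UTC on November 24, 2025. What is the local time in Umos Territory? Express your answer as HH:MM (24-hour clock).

1 March 2025 is a Saturday, so the first Sunday is March 2 and the third is March 16.
1 November 2025 is a Saturday, so the first Monday is November 3 and the fourth is November 24.
At the standard offset (UTC+13:00), 11:18 UTC + 13h = 00:18 Umos Territory standard time (rolling into the next day, 25 November 2025).
Daylight saving runs 16 March – 24 November; the standard-time date in Umos Territory, November 25, 2025, is outside that window, so Umos Territory is on standard time at UTC+13:00.
11:18 UTC + 13h = 00:18 local (rolling into the next day, 25 November 2025).

00:18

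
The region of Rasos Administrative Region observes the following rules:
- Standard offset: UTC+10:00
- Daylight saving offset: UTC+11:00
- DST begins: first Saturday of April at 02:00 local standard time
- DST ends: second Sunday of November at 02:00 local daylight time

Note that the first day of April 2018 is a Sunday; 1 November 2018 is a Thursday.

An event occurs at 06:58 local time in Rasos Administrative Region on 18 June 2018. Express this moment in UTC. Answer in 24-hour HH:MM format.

19:58

1 April 2018 is a Sunday, so the first Saturday is April 7.
1 November 2018 is a Thursday, so the first Sunday is November 4 and the second is November 11.
Daylight saving runs 7 April – 11 November; 18 June 2018 is inside that window, so Rasos Administrative Region is at UTC+11:00.
06:58 local − 11h = 19:58 UTC (rolling into the previous day, 17 June 2018).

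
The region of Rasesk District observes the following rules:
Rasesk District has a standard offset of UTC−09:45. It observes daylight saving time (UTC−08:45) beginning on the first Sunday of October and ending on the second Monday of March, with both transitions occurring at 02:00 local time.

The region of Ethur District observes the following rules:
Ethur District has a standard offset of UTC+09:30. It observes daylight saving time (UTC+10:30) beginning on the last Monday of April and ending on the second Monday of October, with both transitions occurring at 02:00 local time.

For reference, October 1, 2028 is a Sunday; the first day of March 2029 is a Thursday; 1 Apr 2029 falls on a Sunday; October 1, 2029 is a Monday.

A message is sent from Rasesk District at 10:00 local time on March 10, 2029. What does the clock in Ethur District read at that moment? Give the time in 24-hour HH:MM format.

04:15

1 October 2028 is a Sunday, so the first Sunday is October 1.
1 March 2029 is a Thursday, so the first Monday is March 5 and the second is March 12.
Daylight saving runs 1 October 2028 – 12 March 2029; March 10, 2029 is inside that window, so Rasesk District is at UTC−08:45.
10:00 Rasesk District + 8h45m = 18:45 UTC.
1 April 2029 is a Sunday, so Mondays fall on 2, 9, 16, 23, 30; the last is April 30.
1 October 2029 is a Monday, so the first Monday is October 1 and the second is October 8.
At the standard offset (UTC+09:30), 18:45 UTC + 9h30m = 04:15 Ethur District standard time (rolling into the next day, 11 March 2029).
The standard-time date in Ethur District, March 11, 2029, does not fall between 30 April and 8 October, so daylight saving is not in effect and Ethur District is at UTC+09:30.
18:45 UTC + 9h30m = 04:15 Ethur District (rolling into the next day, 11 March 2029).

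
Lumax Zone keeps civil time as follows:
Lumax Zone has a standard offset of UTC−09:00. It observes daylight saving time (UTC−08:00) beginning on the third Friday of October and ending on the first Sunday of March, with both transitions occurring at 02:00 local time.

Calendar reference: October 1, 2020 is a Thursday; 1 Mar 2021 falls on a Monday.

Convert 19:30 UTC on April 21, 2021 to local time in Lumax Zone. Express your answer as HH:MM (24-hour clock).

10:30

1 October 2020 is a Thursday, so the first Friday is October 2 and the third is October 16.
1 March 2021 is a Monday, so the first Sunday is March 7.
At the standard offset (UTC−09:00), 19:30 UTC − 9h = 10:30 Lumax Zone standard time.
Daylight saving runs 16 October 2020 – 7 March 2021; the standard-time date in Lumax Zone, April 21, 2021, is outside that window, so Lumax Zone is on standard time at UTC−09:00.
19:30 UTC − 9h = 10:30 local.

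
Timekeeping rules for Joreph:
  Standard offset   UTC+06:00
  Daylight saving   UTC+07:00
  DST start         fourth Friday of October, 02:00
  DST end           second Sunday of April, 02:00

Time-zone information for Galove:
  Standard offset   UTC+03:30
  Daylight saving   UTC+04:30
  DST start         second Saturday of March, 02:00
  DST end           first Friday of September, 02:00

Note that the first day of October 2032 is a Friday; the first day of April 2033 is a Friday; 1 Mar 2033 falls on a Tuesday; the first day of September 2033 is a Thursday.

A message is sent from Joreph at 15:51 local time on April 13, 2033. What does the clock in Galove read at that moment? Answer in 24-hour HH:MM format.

1 October 2032 is a Friday, so the first Friday is October 1 and the fourth is October 22.
1 April 2033 is a Friday, so the first Sunday is April 3 and the second is April 10.
April 13, 2033 does not fall between 22 October 2032 and 10 April 2033, so daylight saving is not in effect and Joreph is at UTC+06:00.
15:51 Joreph − 6h = 09:51 UTC.
1 March 2033 is a Tuesday, so the first Saturday is March 5 and the second is March 12.
1 September 2033 is a Thursday, so the first Friday is September 2.
At the standard offset (UTC+03:30), 09:51 UTC + 3h30m = 13:21 Galove standard time.
Daylight saving runs 12 March – 2 September; the standard-time date in Galove, April 13, 2033, is inside that window, so Galove is at UTC+04:30.
09:51 UTC + 4h30m = 14:21 Galove.

14:21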